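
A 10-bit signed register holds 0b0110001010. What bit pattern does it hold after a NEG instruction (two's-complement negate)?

1001110110

Invert: 1001110101. Add 1: 1001110110.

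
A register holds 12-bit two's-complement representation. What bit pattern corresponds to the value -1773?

|-1773| = 1773 = 011011101101 in 12 bits.
Invert the bits: 100100010010. Add 1: 100100010011.
Check: 100100010011 reads as 2323 − 4096 = -1773.

100100010011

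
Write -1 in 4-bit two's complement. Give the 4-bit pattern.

1111

|-1| = 1 = 0001 in 4 bits.
Invert the bits: 1110. Add 1: 1111.
Check: 1111 reads as 15 − 16 = -1.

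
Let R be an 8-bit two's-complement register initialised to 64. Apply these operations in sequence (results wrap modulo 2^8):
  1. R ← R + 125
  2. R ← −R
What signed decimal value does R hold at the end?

Start: R = 64 = 01000000.
R = 64 + 125 = 189; wraps to -67 = 10111101
R = −(-67) = 67 = 01000011

67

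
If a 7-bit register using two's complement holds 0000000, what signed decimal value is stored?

MSB is 0, so the value is non-negative: 0000000 = 0.

0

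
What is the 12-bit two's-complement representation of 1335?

1335 is non-negative, so write it directly in 12 bits: 010100110111.

010100110111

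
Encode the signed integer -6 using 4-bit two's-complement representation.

1010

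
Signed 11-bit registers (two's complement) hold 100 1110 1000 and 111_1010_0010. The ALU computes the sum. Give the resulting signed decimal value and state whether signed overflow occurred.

-886; no overflow

100 1110 1000 → 10011101000 = -792 (signed)
111_1010_0010 → 11110100010 = -94 (signed)
  10011101000
+ 11110100010
= 10010001010  (discard carry-out 1)
Result 10010001010: MSB = 1 → 1162 − 2048 = -886.
Both addends are negative and so is the stored result: no signed overflow.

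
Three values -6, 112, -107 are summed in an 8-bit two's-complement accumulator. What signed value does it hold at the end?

-1

-6 + 112 = 106 (01101010)
106 + (-107) = -1 (11111111)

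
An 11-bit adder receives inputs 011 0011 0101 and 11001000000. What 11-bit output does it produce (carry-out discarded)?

00101110101

  01100110101
+ 11001000000
= 00101110101  (discard carry-out 1)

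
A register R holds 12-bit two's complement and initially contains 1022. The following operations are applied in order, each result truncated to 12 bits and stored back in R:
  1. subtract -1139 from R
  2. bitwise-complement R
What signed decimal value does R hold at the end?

1934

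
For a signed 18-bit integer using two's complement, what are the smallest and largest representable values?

min = -131072, max = 131071

Minimum: −2^17 = -131072.
Maximum: 2^17 − 1 = 131071.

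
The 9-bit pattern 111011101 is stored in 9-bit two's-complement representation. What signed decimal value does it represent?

MSB is 1, so the value is negative.
Unsigned reading: 477. Subtract 2^9 = 512: 477 − 512 = -35.

-35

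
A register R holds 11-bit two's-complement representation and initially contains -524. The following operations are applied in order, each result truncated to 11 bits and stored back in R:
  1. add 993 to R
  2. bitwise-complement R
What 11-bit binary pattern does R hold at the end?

11000101010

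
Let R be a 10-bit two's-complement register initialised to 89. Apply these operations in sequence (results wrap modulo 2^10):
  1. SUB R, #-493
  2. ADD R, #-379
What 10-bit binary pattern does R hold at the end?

Start: R = 89 = 0001011001.
R = 89 − (-493) = 582; wraps to -442 = 1001000110
R = -442 + (-379) = -821; wraps to 203 = 0011001011

0011001011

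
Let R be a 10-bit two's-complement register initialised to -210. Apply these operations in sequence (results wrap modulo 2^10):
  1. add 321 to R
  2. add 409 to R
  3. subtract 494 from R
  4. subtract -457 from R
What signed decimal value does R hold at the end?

483

Start: R = -210 = 1100101110.
R = -210 + 321 = 111 = 0001101111
R = 111 + 409 = 520; wraps to -504 = 1000001000
R = -504 − 494 = -998; wraps to 26 = 0000011010
R = 26 − (-457) = 483 = 0111100011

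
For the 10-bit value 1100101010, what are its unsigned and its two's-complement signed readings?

unsigned = 810, signed = -214

Unsigned: 1100101010 = 810.
Signed: MSB=1 → 810 − 1024 = -214.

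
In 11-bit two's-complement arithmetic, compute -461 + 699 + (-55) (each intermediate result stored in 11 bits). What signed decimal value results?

-461 + 699 = 238 (00011101110)
238 + (-55) = 183 (00010110111)

183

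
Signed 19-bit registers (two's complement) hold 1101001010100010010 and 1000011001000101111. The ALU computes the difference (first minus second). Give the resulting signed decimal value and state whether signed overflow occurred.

156387; no overflow

1101001010100010010 = -92910 (signed)
1000011001000101111 = -249297 (signed)
Subtract via negate-and-add: invert 1000011001000101111 + 1 = 0111100110111010001 (i.e. 249297).
  1101001010100010010
+ 0111100110111010001
= 0100110001011100011  (discard carry-out 1)
Result 0100110001011100011: MSB = 0 → value 156387.
Addends (after negating the subtrahend) have opposite signs, so signed overflow cannot occur.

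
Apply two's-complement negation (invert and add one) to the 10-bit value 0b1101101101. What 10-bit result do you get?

0010010011

Invert: 0010010010. Add 1: 0010010011.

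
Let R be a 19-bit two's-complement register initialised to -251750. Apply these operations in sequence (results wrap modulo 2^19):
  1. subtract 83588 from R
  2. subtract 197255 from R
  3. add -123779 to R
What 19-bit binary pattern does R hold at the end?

1011111110000001100

Start: R = -251750 = 1000010100010011010.
R = -251750 − 83588 = -335338; wraps to 188950 = 0101110001000010110
R = 188950 − 197255 = -8305 = 1111101111110001111
R = -8305 + (-123779) = -132084 = 1011111110000001100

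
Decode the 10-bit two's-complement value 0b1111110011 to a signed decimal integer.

-13

MSB is 1, so the value is negative.
Unsigned reading: 1011. Subtract 2^10 = 1024: 1011 − 1024 = -13.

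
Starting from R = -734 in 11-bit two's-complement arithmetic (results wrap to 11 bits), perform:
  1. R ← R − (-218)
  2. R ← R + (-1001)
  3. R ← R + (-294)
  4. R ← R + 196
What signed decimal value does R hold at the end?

Start: R = -734 = 10100100010.
R = -734 − (-218) = -516 = 10111111100
R = -516 + (-1001) = -1517; wraps to 531 = 01000010011
R = 531 + (-294) = 237 = 00011101101
R = 237 + 196 = 433 = 00110110001

433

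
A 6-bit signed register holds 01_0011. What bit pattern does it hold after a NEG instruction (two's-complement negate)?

101101

Invert: 101100. Add 1: 101101.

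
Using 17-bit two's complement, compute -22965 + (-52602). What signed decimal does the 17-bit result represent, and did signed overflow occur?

55505; overflow

-22965 → 11010011001001011
-52602 → 10011001010000110
  11010011001001011
+ 10011001010000110
= 01101100011010001  (discard carry-out 1)
Result 01101100011010001: MSB = 0 → value 55505.
Both addends are negative but the stored result is non-negative: signed overflow. The true value -22965 + (-52602) = -75567 lies outside [-65536, 65535].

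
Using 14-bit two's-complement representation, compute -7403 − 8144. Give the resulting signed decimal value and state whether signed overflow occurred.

837; overflow

-7403 → 10001100010101
8144 → 01111111010000
Subtract via negate-and-add: invert 01111111010000 + 1 = 10000000110000 (i.e. -8144).
  10001100010101
+ 10000000110000
= 00001101000101  (discard carry-out 1)
Result 00001101000101: MSB = 0 → value 837.
Both addends (after negating the subtrahend) are negative but the stored result is non-negative: signed overflow. The true value -7403 − 8144 = -15547 lies outside [-8192, 8191].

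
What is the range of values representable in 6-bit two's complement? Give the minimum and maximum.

min = -32, max = 31

Minimum: −2^5 = -32.
Maximum: 2^5 − 1 = 31.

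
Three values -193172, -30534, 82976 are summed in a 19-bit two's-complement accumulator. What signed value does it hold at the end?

-193172 + (-30534) = -223706 (1001001011000100110)
-223706 + 82976 = -140730 (1011101101001000110)

-140730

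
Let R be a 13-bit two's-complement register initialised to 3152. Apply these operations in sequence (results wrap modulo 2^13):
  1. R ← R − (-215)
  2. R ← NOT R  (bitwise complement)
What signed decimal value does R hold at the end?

Start: R = 3152 = 0110001010000.
R = 3152 − (-215) = 3367 = 0110100100111
R = NOT 0110100100111 = 1001011011000 = -3368

-3368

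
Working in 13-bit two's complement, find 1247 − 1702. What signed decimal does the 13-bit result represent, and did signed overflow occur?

1247 → 0010011011111
1702 → 0011010100110
Subtract via negate-and-add: invert 0011010100110 + 1 = 1100101011010 (i.e. -1702).
  0010011011111
+ 1100101011010
= 1111000111001
Result 1111000111001: MSB = 1 → 7737 − 8192 = -455.
Addends (after negating the subtrahend) have opposite signs, so signed overflow cannot occur.

-455; no overflow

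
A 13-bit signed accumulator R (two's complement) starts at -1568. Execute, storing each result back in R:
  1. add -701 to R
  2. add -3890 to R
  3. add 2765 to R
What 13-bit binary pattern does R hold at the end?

1001010111110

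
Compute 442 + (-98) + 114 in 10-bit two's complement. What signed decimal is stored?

458

442 + (-98) = 344 (0101011000)
344 + 114 = 458 (0111001010)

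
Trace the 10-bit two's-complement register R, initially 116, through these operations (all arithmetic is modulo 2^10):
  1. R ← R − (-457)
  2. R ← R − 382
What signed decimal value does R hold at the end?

Start: R = 116 = 0001110100.
R = 116 − (-457) = 573; wraps to -451 = 1000111101
R = -451 − 382 = -833; wraps to 191 = 0010111111

191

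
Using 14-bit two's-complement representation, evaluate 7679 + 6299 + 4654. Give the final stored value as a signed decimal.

2248

7679 + 6299 = 13978 → wraps to -2406 (11011010011010)
-2406 + 4654 = 2248 (00100011001000)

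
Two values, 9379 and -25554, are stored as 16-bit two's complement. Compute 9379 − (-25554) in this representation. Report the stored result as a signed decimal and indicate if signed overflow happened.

-30603; overflow

9379 → 0010010010100011
-25554 → 1001110000101110
Subtract via negate-and-add: invert 1001110000101110 + 1 = 0110001111010010 (i.e. 25554).
  0010010010100011
+ 0110001111010010
= 1000100001110101
Result 1000100001110101: MSB = 1 → 34933 − 65536 = -30603.
Both addends (after negating the subtrahend) are non-negative but the stored result is negative: signed overflow. The true value 9379 − (-25554) = 34933 lies outside [-32768, 32767].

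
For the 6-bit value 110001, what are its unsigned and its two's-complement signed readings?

unsigned = 49, signed = -15

Unsigned: 110001 = 49.
Signed: MSB=1 → 49 − 64 = -15.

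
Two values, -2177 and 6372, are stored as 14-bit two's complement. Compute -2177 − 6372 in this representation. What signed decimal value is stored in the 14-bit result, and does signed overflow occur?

7835; overflow

-2177 → 11011101111111
6372 → 01100011100100
Subtract via negate-and-add: invert 01100011100100 + 1 = 10011100011100 (i.e. -6372).
  11011101111111
+ 10011100011100
= 01111010011011  (discard carry-out 1)
Result 01111010011011: MSB = 0 → value 7835.
Both addends (after negating the subtrahend) are negative but the stored result is non-negative: signed overflow. The true value -2177 − 6372 = -8549 lies outside [-8192, 8191].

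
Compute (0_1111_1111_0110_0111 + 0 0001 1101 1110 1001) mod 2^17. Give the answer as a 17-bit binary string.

10001110101010000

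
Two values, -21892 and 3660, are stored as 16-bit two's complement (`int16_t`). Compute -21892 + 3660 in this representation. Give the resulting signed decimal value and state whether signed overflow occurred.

-21892 → 1010101001111100
3660 → 0000111001001100
  1010101001111100
+ 0000111001001100
= 1011100011001000
Result 1011100011001000: MSB = 1 → 47304 − 65536 = -18232.
Addends have opposite signs, so signed overflow cannot occur.

-18232; no overflow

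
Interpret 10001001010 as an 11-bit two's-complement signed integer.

MSB is 1, so the value is negative.
Invert: 01110110101. Add 1: 01110110110 = 950. So the value is −950.

-950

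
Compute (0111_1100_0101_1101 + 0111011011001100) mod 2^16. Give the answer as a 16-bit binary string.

1111001100101001

  0111110001011101
+ 0111011011001100
= 1111001100101001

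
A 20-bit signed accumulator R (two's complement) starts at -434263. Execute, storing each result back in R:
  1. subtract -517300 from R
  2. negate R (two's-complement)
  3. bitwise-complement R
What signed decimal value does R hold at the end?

Start: R = -434263 = 10010101111110101001.
R = -434263 − (-517300) = 83037 = 00010100010001011101
R = −(83037) = -83037 = 11101011101110100011
R = NOT 11101011101110100011 = 00010100010001011100 = 83036

83036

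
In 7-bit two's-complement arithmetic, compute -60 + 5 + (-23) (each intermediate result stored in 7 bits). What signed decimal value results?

50

-60 + 5 = -55 (1001001)
-55 + (-23) = -78 → wraps to 50 (0110010)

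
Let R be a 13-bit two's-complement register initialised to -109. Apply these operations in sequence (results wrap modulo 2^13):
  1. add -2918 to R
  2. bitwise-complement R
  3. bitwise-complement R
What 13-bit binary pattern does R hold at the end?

Start: R = -109 = 1111110010011.
R = -109 + (-2918) = -3027 = 1010000101101
R = NOT 1010000101101 = 0101111010010 = 3026
R = NOT 0101111010010 = 1010000101101 = -3027

1010000101101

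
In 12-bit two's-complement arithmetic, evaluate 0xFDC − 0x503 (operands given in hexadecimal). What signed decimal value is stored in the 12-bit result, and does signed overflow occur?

-1319; no overflow

0xFDC = 111111011100 = -36 (signed)
0x503 = 010100000011 = 1283 (signed)
Subtract via negate-and-add: invert 010100000011 + 1 = 101011111101 (i.e. -1283).
  111111011100
+ 101011111101
= 101011011001  (discard carry-out 1)
Result 101011011001: MSB = 1 → 2777 − 4096 = -1319.
Both addends (after negating the subtrahend) are negative and so is the stored result: no signed overflow.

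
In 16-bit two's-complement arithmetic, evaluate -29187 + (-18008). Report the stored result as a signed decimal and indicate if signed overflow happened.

-29187 → 1000110111111101
-18008 → 1011100110101000
  1000110111111101
+ 1011100110101000
= 0100011110100101  (discard carry-out 1)
Result 0100011110100101: MSB = 0 → value 18341.
Both addends are negative but the stored result is non-negative: signed overflow. The true value -29187 + (-18008) = -47195 lies outside [-32768, 32767].

18341; overflow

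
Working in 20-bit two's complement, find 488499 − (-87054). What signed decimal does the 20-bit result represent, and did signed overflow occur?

-473023; overflow

488499 → 01110111010000110011
-87054 → 11101010101111110010
Subtract via negate-and-add: invert 11101010101111110010 + 1 = 00010101010000001110 (i.e. 87054).
  01110111010000110011
+ 00010101010000001110
= 10001100100001000001
Result 10001100100001000001: MSB = 1 → 575553 − 1048576 = -473023.
Both addends (after negating the subtrahend) are non-negative but the stored result is negative: signed overflow. The true value 488499 − (-87054) = 575553 lies outside [-524288, 524287].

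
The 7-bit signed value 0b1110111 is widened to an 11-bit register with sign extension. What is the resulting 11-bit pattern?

11111110111

MSB of 1110111 is 1; replicate it into the new high bits.
1111|1110111 → 11111110111 (still -9).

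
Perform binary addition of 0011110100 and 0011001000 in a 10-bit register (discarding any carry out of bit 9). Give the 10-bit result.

0110111100

  0011110100
+ 0011001000
= 0110111100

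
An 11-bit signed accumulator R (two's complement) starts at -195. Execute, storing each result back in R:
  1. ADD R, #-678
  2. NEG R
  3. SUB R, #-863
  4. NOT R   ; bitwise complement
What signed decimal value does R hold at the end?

Start: R = -195 = 11100111101.
R = -195 + (-678) = -873 = 10010010111
R = −(-873) = 873 = 01101101001
R = 873 − (-863) = 1736; wraps to -312 = 11011001000
R = NOT 11011001000 = 00100110111 = 311

311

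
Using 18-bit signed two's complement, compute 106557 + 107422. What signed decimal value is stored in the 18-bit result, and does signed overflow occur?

106557 → 011010000000111101
107422 → 011010001110011110
  011010000000111101
+ 011010001110011110
= 110100001111011011
Result 110100001111011011: MSB = 1 → 213979 − 262144 = -48165.
Both addends are non-negative but the stored result is negative: signed overflow. The true value 106557 + 107422 = 213979 lies outside [-131072, 131071].

-48165; overflow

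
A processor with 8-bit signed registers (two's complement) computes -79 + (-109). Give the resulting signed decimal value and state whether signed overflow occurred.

-79 → 10110001
-109 → 10010011
  10110001
+ 10010011
= 01000100  (discard carry-out 1)
Result 01000100: MSB = 0 → value 68.
Both addends are negative but the stored result is non-negative: signed overflow. The true value -79 + (-109) = -188 lies outside [-128, 127].

68; overflow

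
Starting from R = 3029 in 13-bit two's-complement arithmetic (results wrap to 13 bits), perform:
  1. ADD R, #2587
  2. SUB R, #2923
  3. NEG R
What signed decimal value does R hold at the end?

-2693

Start: R = 3029 = 0101111010101.
R = 3029 + 2587 = 5616; wraps to -2576 = 1010111110000
R = -2576 − 2923 = -5499; wraps to 2693 = 0101010000101
R = −(2693) = -2693 = 1010101111011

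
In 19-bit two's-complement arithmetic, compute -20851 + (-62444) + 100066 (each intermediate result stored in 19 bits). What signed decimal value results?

16771

-20851 + (-62444) = -83295 (1101011101010100001)
-83295 + 100066 = 16771 (0000100000110000011)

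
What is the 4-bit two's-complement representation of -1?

|-1| = 1 = 0001 in 4 bits.
Invert the bits: 1110. Add 1: 1111.
Check: 1111 reads as 15 − 16 = -1.

1111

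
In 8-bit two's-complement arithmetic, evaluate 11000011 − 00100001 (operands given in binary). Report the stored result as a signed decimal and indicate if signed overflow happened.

11000011 = -61 (signed)
00100001 = 33 (signed)
Subtract via negate-and-add: invert 00100001 + 1 = 11011111 (i.e. -33).
  11000011
+ 11011111
= 10100010  (discard carry-out 1)
Result 10100010: MSB = 1 → 162 − 256 = -94.
Both addends (after negating the subtrahend) are negative and so is the stored result: no signed overflow.

-94; no overflow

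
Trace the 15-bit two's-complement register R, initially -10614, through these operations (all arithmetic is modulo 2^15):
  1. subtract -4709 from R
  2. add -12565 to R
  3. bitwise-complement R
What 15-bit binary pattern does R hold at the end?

100100000100101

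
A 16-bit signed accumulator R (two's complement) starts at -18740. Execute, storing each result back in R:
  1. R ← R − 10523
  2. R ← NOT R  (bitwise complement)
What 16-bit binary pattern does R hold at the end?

Start: R = -18740 = 1011011011001100.
R = -18740 − 10523 = -29263 = 1000110110110001
R = NOT 1000110110110001 = 0111001001001110 = 29262

0111001001001110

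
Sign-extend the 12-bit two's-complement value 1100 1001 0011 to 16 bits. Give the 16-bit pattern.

1111110010010011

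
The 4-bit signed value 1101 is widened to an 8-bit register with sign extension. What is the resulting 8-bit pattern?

11111101

MSB of 1101 is 1; replicate it into the new high bits.
1111|1101 → 11111101 (still -3).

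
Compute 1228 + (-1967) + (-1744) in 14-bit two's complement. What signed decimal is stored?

1228 + (-1967) = -739 (11110100011101)
-739 + (-1744) = -2483 (11011001001101)

-2483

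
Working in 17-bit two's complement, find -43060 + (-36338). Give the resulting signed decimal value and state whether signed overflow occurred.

-43060 → 10101011111001100
-36338 → 10111001000001110
  10101011111001100
+ 10111001000001110
= 01100100111011010  (discard carry-out 1)
Result 01100100111011010: MSB = 0 → value 51674.
Both addends are negative but the stored result is non-negative: signed overflow. The true value -43060 + (-36338) = -79398 lies outside [-65536, 65535].

51674; overflow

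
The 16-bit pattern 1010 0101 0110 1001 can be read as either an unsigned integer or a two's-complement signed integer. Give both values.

Unsigned: 1010010101101001 = 42345.
Signed: MSB=1 → 42345 − 65536 = -23191.

unsigned = 42345, signed = -23191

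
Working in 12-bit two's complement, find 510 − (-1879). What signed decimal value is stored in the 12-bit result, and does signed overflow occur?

-1707; overflow

510 → 000111111110
-1879 → 100010101001
Subtract via negate-and-add: invert 100010101001 + 1 = 011101010111 (i.e. 1879).
  000111111110
+ 011101010111
= 100101010101
Result 100101010101: MSB = 1 → 2389 − 4096 = -1707.
Both addends (after negating the subtrahend) are non-negative but the stored result is negative: signed overflow. The true value 510 − (-1879) = 2389 lies outside [-2048, 2047].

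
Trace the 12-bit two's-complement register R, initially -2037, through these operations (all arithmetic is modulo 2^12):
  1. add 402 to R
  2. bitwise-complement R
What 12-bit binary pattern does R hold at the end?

Start: R = -2037 = 100000001011.
R = -2037 + 402 = -1635 = 100110011101
R = NOT 100110011101 = 011001100010 = 1634

011001100010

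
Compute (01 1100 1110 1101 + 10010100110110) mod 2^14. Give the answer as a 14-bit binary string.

00001000100011

  01110011101101
+ 10010100110110
= 00001000100011  (discard carry-out 1)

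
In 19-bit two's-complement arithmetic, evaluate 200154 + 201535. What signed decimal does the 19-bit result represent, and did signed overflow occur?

200154 → 0110000110111011010
201535 → 0110001001100111111
  0110000110111011010
+ 0110001001100111111
= 1100010000100011001
Result 1100010000100011001: MSB = 1 → 401689 − 524288 = -122599.
Both addends are non-negative but the stored result is negative: signed overflow. The true value 200154 + 201535 = 401689 lies outside [-262144, 262143].

-122599; overflow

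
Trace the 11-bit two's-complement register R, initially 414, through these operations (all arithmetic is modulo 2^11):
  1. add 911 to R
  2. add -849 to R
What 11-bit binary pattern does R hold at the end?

00111011100

Start: R = 414 = 00110011110.
R = 414 + 911 = 1325; wraps to -723 = 10100101101
R = -723 + (-849) = -1572; wraps to 476 = 00111011100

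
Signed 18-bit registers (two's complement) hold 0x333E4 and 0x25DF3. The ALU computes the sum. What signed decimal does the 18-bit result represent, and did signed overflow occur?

0x333E4 = 110011001111100100 = -52252 (signed)
0x25DF3 = 100101110111110011 = -107021 (signed)
  110011001111100100
+ 100101110111110011
= 011001000111010111  (discard carry-out 1)
Result 011001000111010111: MSB = 0 → value 102871.
Both addends are negative but the stored result is non-negative: signed overflow. The true value -52252 + (-107021) = -159273 lies outside [-131072, 131071].

102871; overflow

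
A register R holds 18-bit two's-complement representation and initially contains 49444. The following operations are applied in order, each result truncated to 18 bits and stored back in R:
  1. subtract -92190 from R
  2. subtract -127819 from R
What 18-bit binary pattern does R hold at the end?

000001110010001101

Start: R = 49444 = 001100000100100100.
R = 49444 − (-92190) = 141634; wraps to -120510 = 100010100101000010
R = -120510 − (-127819) = 7309 = 000001110010001101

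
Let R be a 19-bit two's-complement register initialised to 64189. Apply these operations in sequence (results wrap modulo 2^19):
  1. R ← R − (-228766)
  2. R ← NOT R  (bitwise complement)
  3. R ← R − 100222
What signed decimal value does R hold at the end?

131110

Start: R = 64189 = 0001111101010111101.
R = 64189 − (-228766) = 292955; wraps to -231333 = 1000111100001011011
R = NOT 1000111100001011011 = 0111000011110100100 = 231332
R = 231332 − 100222 = 131110 = 0100000000000100110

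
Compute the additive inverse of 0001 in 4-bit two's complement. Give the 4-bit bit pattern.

1111

Invert: 1110. Add 1: 1111.
Check: 0001 = 1, 1111 = -1.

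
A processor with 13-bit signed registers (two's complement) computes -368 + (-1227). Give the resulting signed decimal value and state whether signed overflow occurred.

-368 → 1111010010000
-1227 → 1101100110101
  1111010010000
+ 1101100110101
= 1100111000101  (discard carry-out 1)
Result 1100111000101: MSB = 1 → 6597 − 8192 = -1595.
Both addends are negative and so is the stored result: no signed overflow.

-1595; no overflow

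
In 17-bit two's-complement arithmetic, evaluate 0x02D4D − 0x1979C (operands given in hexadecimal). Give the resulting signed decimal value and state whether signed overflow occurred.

0x02D4D = 00010110101001101 = 11597 (signed)
0x1979C = 11001011110011100 = -26724 (signed)
Subtract via negate-and-add: invert 11001011110011100 + 1 = 00110100001100100 (i.e. 26724).
  00010110101001101
+ 00110100001100100
= 01001010110110001
Result 01001010110110001: MSB = 0 → value 38321.
Both addends (after negating the subtrahend) are non-negative and so is the stored result: no signed overflow.

38321; no overflow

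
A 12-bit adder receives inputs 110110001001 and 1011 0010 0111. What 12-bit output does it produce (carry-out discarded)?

100010110000

  110110001001
+ 101100100111
= 100010110000  (discard carry-out 1)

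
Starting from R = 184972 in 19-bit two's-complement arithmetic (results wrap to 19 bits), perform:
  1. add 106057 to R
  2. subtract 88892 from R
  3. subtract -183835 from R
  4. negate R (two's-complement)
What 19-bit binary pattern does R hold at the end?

0100001110001001100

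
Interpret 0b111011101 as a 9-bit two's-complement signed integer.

MSB is 1, so the value is negative.
Unsigned reading: 477. Subtract 2^9 = 512: 477 − 512 = -35.

-35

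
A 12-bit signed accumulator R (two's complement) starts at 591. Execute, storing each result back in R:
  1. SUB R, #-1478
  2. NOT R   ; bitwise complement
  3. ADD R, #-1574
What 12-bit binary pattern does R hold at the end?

000111000100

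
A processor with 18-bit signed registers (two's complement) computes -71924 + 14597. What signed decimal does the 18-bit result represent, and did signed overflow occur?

-71924 → 101110011100001100
14597 → 000011100100000101
  101110011100001100
+ 000011100100000101
= 110010000000010001
Result 110010000000010001: MSB = 1 → 204817 − 262144 = -57327.
Addends have opposite signs, so signed overflow cannot occur.

-57327; no overflow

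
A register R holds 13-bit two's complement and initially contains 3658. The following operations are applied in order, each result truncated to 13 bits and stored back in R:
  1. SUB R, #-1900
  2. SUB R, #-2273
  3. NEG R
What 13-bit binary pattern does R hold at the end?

Start: R = 3658 = 0111001001010.
R = 3658 − (-1900) = 5558; wraps to -2634 = 1010110110110
R = -2634 − (-2273) = -361 = 1111010010111
R = −(-361) = 361 = 0000101101001

0000101101001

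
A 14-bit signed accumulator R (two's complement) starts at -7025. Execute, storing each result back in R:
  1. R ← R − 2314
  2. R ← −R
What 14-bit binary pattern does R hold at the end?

Start: R = -7025 = 10010010001111.
R = -7025 − 2314 = -9339; wraps to 7045 = 01101110000101
R = −(7045) = -7045 = 10010001111011

10010001111011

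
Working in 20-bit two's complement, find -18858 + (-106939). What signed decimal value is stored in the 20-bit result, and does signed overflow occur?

-18858 → 11111011011001010110
-106939 → 11100101111001000101
  11111011011001010110
+ 11100101111001000101
= 11100001010010011011  (discard carry-out 1)
Result 11100001010010011011: MSB = 1 → 922779 − 1048576 = -125797.
Both addends are negative and so is the stored result: no signed overflow.

-125797; no overflow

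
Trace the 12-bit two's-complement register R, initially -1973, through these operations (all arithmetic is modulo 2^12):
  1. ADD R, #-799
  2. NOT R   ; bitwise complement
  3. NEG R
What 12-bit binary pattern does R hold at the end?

Start: R = -1973 = 100001001011.
R = -1973 + (-799) = -2772; wraps to 1324 = 010100101100
R = NOT 010100101100 = 101011010011 = -1325
R = −(-1325) = 1325 = 010100101101

010100101101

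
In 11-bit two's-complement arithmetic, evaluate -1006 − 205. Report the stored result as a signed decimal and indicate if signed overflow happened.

837; overflow

-1006 → 10000010010
205 → 00011001101
Subtract via negate-and-add: invert 00011001101 + 1 = 11100110011 (i.e. -205).
  10000010010
+ 11100110011
= 01101000101  (discard carry-out 1)
Result 01101000101: MSB = 0 → value 837.
Both addends (after negating the subtrahend) are negative but the stored result is non-negative: signed overflow. The true value -1006 − 205 = -1211 lies outside [-1024, 1023].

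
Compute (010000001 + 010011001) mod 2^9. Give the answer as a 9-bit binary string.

100011010

  010000001
+ 010011001
= 100011010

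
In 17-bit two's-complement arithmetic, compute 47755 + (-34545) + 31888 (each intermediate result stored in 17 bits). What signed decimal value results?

47755 + (-34545) = 13210 (00011001110011010)
13210 + 31888 = 45098 (01011000000101010)

45098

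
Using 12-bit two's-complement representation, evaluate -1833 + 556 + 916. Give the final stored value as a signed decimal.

-361

-1833 + 556 = -1277 (101100000011)
-1277 + 916 = -361 (111010010111)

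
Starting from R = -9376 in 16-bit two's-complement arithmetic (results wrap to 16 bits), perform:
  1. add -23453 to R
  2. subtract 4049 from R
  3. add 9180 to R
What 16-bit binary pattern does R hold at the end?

1001001111001110

Start: R = -9376 = 1101101101100000.
R = -9376 + (-23453) = -32829; wraps to 32707 = 0111111111000011
R = 32707 − 4049 = 28658 = 0110111111110010
R = 28658 + 9180 = 37838; wraps to -27698 = 1001001111001110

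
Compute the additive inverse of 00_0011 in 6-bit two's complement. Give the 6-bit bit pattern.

Invert: 111100. Add 1: 111101.
Check: 000011 = 3, 111101 = -3.

111101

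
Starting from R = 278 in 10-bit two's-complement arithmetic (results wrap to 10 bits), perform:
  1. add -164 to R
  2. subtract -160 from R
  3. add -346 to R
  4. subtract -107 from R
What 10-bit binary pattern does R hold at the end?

Start: R = 278 = 0100010110.
R = 278 + (-164) = 114 = 0001110010
R = 114 − (-160) = 274 = 0100010010
R = 274 + (-346) = -72 = 1110111000
R = -72 − (-107) = 35 = 0000100011

0000100011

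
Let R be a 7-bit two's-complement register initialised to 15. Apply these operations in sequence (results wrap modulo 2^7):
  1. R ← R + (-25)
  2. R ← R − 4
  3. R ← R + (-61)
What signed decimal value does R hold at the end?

53

Start: R = 15 = 0001111.
R = 15 + (-25) = -10 = 1110110
R = -10 − 4 = -14 = 1110010
R = -14 + (-61) = -75; wraps to 53 = 0110101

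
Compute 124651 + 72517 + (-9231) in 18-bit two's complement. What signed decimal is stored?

124651 + 72517 = 197168 → wraps to -64976 (110000001000110000)
-64976 + (-9231) = -74207 (101101111000100001)

-74207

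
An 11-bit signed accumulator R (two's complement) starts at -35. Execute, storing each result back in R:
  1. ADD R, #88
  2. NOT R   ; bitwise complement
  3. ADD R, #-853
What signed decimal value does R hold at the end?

-907

Start: R = -35 = 11111011101.
R = -35 + 88 = 53 = 00000110101
R = NOT 00000110101 = 11111001010 = -54
R = -54 + (-853) = -907 = 10001110101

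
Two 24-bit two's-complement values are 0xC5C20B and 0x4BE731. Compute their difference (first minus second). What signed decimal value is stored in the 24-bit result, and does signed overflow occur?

0xC5C20B = 110001011100001000001011 = -3816949 (signed)
0x4BE731 = 010010111110011100110001 = 4974385 (signed)
Subtract via negate-and-add: invert 010010111110011100110001 + 1 = 101101000001100011001111 (i.e. -4974385).
  110001011100001000001011
+ 101101000001100011001111
= 011110011101101011011010  (discard carry-out 1)
Result 011110011101101011011010: MSB = 0 → value 7985882.
Both addends (after negating the subtrahend) are negative but the stored result is non-negative: signed overflow. The true value -3816949 − 4974385 = -8791334 lies outside [-8388608, 8388607].

7985882; overflow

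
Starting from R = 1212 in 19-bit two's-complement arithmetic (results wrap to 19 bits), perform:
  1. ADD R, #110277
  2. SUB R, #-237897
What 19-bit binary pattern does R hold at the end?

1010101010011001010

Start: R = 1212 = 0000000010010111100.
R = 1212 + 110277 = 111489 = 0011011001110000001
R = 111489 − (-237897) = 349386; wraps to -174902 = 1010101010011001010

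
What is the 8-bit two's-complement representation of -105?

10010111

|-105| = 105 = 01101001 in 8 bits.
Invert the bits: 10010110. Add 1: 10010111.
Check: 10010111 reads as 151 − 256 = -105.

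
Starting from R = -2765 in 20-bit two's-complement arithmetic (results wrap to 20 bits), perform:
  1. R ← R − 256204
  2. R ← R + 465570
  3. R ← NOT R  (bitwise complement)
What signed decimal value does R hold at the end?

Start: R = -2765 = 11111111010100110011.
R = -2765 − 256204 = -258969 = 11000000110001100111
R = -258969 + 465570 = 206601 = 00110010011100001001
R = NOT 00110010011100001001 = 11001101100011110110 = -206602

-206602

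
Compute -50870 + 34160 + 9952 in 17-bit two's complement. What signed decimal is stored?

-50870 + 34160 = -16710 (11011111010111010)
-16710 + 9952 = -6758 (11110010110011010)

-6758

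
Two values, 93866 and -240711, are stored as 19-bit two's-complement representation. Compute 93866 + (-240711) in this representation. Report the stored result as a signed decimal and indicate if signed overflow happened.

93866 → 0010110111010101010
-240711 → 1000101001110111001
  0010110111010101010
+ 1000101001110111001
= 1011100001001100011
Result 1011100001001100011: MSB = 1 → 377443 − 524288 = -146845.
Addends have opposite signs, so signed overflow cannot occur.

-146845; no overflow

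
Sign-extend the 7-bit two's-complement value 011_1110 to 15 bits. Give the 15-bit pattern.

MSB of 0111110 is 0; replicate it into the new high bits.
00000000|0111110 → 000000000111110 (still 62).

000000000111110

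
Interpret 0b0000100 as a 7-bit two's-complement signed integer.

MSB is 0, so the value is non-negative: 0000100 = 4.

4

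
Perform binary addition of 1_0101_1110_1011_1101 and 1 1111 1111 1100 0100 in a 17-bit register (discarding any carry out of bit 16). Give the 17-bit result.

10101111010000001

  10101111010111101
+ 11111111111000100
= 10101111010000001  (discard carry-out 1)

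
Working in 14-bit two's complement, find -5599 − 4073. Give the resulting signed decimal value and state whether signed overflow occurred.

6712; overflow

-5599 → 10101000100001
4073 → 00111111101001
Subtract via negate-and-add: invert 00111111101001 + 1 = 11000000010111 (i.e. -4073).
  10101000100001
+ 11000000010111
= 01101000111000  (discard carry-out 1)
Result 01101000111000: MSB = 0 → value 6712.
Both addends (after negating the subtrahend) are negative but the stored result is non-negative: signed overflow. The true value -5599 − 4073 = -9672 lies outside [-8192, 8191].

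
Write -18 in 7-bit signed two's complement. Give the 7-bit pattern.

|-18| = 18 = 0010010 in 7 bits.
Invert the bits: 1101101. Add 1: 1101110.
Check: 1101110 reads as 110 − 128 = -18.

1101110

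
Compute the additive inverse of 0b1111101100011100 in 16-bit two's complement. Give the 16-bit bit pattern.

0000010011100100

Invert: 0000010011100011. Add 1: 0000010011100100.
Check: 1111101100011100 = -1252, 0000010011100100 = 1252.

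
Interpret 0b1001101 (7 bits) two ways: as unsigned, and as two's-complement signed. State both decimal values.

Unsigned: 1001101 = 77.
Signed: MSB=1 → 77 − 128 = -51.

unsigned = 77, signed = -51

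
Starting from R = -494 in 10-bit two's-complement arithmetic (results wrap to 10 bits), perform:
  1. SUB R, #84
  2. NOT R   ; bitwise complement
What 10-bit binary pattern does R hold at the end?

1001000001

Start: R = -494 = 1000010010.
R = -494 − 84 = -578; wraps to 446 = 0110111110
R = NOT 0110111110 = 1001000001 = -447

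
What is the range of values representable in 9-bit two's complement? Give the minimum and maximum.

min = -256, max = 255

Minimum: −2^8 = -256.
Maximum: 2^8 − 1 = 255.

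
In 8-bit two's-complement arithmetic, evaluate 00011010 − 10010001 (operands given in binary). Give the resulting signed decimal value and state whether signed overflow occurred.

-119; overflow

00011010 = 26 (signed)
10010001 = -111 (signed)
Subtract via negate-and-add: invert 10010001 + 1 = 01101111 (i.e. 111).
  00011010
+ 01101111
= 10001001
Result 10001001: MSB = 1 → 137 − 256 = -119.
Both addends (after negating the subtrahend) are non-negative but the stored result is negative: signed overflow. The true value 26 − (-111) = 137 lies outside [-128, 127].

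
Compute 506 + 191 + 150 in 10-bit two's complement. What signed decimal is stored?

-177

506 + 191 = 697 → wraps to -327 (1010111001)
-327 + 150 = -177 (1101001111)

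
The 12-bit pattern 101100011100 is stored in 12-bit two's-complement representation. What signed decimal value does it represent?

-1252

MSB is 1, so the value is negative.
Unsigned reading: 2844. Subtract 2^12 = 4096: 2844 − 4096 = -1252.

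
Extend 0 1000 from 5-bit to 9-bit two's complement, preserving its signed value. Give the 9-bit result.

000001000

MSB of 01000 is 0; replicate it into the new high bits.
0000|01000 → 000001000 (still 8).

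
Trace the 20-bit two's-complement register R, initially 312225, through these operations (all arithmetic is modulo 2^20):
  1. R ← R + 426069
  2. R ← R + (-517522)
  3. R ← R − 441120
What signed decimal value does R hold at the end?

Start: R = 312225 = 01001100001110100001.
R = 312225 + 426069 = 738294; wraps to -310282 = 10110100001111110110
R = -310282 + (-517522) = -827804; wraps to 220772 = 00110101111001100100
R = 220772 − 441120 = -220348 = 11001010001101000100

-220348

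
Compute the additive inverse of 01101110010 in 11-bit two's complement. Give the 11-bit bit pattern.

Invert: 10010001101. Add 1: 10010001110.

10010001110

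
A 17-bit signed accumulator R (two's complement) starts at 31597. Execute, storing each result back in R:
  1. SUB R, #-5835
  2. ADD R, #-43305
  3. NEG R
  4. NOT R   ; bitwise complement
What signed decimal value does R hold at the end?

-5874

Start: R = 31597 = 00111101101101101.
R = 31597 − (-5835) = 37432 = 01001001000111000
R = 37432 + (-43305) = -5873 = 11110100100001111
R = −(-5873) = 5873 = 00001011011110001
R = NOT 00001011011110001 = 11110100100001110 = -5874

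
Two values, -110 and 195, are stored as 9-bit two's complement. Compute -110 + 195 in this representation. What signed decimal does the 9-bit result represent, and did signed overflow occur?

85; no overflow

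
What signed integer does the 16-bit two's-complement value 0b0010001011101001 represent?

8937

MSB is 0, so the value is non-negative: 0010001011101001 = 8937.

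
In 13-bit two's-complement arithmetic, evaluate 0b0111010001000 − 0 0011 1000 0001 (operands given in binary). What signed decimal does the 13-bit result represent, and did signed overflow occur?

2823; no overflow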